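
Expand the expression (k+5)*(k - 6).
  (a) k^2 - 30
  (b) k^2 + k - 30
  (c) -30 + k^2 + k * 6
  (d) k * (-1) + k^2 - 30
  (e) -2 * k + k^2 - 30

Expanding (k+5)*(k - 6):
= k * (-1) + k^2 - 30
d) k * (-1) + k^2 - 30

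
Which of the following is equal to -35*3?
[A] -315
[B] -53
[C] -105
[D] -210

-35 * 3 = -105
C) -105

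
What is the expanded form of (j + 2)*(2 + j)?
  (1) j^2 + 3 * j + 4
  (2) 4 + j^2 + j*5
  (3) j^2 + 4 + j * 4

Expanding (j + 2)*(2 + j):
= j^2 + 4 + j * 4
3) j^2 + 4 + j * 4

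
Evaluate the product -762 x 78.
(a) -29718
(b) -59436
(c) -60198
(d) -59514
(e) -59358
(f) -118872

-762 * 78 = -59436
b) -59436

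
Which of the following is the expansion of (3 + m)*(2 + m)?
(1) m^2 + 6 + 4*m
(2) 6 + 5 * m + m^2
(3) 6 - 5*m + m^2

Expanding (3 + m)*(2 + m):
= 6 + 5 * m + m^2
2) 6 + 5 * m + m^2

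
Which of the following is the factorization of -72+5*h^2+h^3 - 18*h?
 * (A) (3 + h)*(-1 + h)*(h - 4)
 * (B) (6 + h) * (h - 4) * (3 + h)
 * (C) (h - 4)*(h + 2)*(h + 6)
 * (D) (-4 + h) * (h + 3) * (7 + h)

We need to factor -72+5*h^2+h^3 - 18*h.
The factored form is (6 + h) * (h - 4) * (3 + h).
B) (6 + h) * (h - 4) * (3 + h)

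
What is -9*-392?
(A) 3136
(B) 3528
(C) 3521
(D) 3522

-9 * -392 = 3528
B) 3528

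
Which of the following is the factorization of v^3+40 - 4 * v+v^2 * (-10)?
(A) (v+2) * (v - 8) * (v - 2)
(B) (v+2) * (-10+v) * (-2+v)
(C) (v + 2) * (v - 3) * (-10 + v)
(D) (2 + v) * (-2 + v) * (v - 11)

We need to factor v^3+40 - 4 * v+v^2 * (-10).
The factored form is (v+2) * (-10+v) * (-2+v).
B) (v+2) * (-10+v) * (-2+v)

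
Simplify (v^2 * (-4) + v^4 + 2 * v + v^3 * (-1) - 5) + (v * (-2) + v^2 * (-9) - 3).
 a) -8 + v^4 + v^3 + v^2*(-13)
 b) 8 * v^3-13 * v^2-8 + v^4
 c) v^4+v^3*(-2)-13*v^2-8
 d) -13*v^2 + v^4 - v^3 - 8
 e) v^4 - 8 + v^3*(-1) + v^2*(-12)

Adding the polynomials and combining like terms:
(v^2*(-4) + v^4 + 2*v + v^3*(-1) - 5) + (v*(-2) + v^2*(-9) - 3)
= -13*v^2 + v^4 - v^3 - 8
d) -13*v^2 + v^4 - v^3 - 8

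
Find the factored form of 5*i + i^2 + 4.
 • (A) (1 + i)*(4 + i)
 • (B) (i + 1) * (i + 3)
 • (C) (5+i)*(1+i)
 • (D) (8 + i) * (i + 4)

We need to factor 5*i + i^2 + 4.
The factored form is (1 + i)*(4 + i).
A) (1 + i)*(4 + i)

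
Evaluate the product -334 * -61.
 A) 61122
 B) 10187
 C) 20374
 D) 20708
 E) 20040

-334 * -61 = 20374
C) 20374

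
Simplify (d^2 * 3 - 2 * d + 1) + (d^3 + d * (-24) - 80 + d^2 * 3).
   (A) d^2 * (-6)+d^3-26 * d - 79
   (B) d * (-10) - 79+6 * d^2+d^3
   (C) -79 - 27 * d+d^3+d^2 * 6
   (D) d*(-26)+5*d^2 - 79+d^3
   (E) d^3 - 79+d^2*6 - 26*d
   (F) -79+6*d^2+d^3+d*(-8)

Adding the polynomials and combining like terms:
(d^2*3 - 2*d + 1) + (d^3 + d*(-24) - 80 + d^2*3)
= d^3 - 79+d^2*6 - 26*d
E) d^3 - 79+d^2*6 - 26*d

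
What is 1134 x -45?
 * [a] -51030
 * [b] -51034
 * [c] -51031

1134 * -45 = -51030
a) -51030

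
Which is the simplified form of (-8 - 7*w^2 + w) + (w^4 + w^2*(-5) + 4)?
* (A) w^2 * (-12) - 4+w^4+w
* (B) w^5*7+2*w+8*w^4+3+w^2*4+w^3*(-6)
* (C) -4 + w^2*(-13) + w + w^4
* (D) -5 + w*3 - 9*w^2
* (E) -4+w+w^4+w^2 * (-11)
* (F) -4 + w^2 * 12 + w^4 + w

Adding the polynomials and combining like terms:
(-8 - 7*w^2 + w) + (w^4 + w^2*(-5) + 4)
= w^2 * (-12) - 4+w^4+w
A) w^2 * (-12) - 4+w^4+w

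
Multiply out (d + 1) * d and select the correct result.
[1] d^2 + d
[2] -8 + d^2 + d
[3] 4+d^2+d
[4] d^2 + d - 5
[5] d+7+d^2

Expanding (d + 1) * d:
= d^2 + d
1) d^2 + d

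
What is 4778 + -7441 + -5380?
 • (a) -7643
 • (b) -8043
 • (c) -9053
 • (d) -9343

First: 4778 + -7441 = -2663
Then: -2663 + -5380 = -8043
b) -8043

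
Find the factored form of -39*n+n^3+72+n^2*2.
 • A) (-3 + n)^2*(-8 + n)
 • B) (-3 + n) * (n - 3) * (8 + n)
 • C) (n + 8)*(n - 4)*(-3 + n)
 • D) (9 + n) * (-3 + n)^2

We need to factor -39*n+n^3+72+n^2*2.
The factored form is (-3 + n) * (n - 3) * (8 + n).
B) (-3 + n) * (n - 3) * (8 + n)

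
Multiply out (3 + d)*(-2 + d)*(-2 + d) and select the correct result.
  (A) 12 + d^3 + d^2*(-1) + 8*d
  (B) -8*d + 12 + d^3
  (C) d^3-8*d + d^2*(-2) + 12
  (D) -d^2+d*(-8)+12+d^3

Expanding (3 + d)*(-2 + d)*(-2 + d):
= -d^2+d*(-8)+12+d^3
D) -d^2+d*(-8)+12+d^3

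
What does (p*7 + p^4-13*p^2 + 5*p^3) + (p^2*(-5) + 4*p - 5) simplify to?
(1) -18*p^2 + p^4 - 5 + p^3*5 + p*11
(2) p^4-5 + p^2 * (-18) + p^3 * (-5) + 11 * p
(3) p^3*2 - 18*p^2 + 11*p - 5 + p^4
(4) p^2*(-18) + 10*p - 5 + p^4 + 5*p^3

Adding the polynomials and combining like terms:
(p*7 + p^4 - 13*p^2 + 5*p^3) + (p^2*(-5) + 4*p - 5)
= -18*p^2 + p^4 - 5 + p^3*5 + p*11
1) -18*p^2 + p^4 - 5 + p^3*5 + p*11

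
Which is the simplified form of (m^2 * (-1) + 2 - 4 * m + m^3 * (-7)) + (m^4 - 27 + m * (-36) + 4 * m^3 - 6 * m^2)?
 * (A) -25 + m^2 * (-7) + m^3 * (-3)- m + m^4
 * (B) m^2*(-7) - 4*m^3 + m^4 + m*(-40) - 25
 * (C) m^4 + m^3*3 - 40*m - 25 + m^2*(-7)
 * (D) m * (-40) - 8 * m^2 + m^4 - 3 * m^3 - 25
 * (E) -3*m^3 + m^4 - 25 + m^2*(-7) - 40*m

Adding the polynomials and combining like terms:
(m^2*(-1) + 2 - 4*m + m^3*(-7)) + (m^4 - 27 + m*(-36) + 4*m^3 - 6*m^2)
= -3*m^3 + m^4 - 25 + m^2*(-7) - 40*m
E) -3*m^3 + m^4 - 25 + m^2*(-7) - 40*m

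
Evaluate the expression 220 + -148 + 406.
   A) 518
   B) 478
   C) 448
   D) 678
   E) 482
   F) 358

First: 220 + -148 = 72
Then: 72 + 406 = 478
B) 478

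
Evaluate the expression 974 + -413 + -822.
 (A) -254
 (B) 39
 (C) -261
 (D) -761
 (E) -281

First: 974 + -413 = 561
Then: 561 + -822 = -261
C) -261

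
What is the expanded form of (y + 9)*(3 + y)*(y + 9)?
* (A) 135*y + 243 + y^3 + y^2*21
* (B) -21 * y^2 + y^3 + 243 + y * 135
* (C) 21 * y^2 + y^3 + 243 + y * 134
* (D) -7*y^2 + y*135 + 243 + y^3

Expanding (y + 9)*(3 + y)*(y + 9):
= 135*y + 243 + y^3 + y^2*21
A) 135*y + 243 + y^3 + y^2*21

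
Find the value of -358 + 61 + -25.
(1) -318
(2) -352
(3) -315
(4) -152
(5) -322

First: -358 + 61 = -297
Then: -297 + -25 = -322
5) -322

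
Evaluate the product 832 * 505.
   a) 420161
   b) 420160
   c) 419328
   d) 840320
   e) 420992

832 * 505 = 420160
b) 420160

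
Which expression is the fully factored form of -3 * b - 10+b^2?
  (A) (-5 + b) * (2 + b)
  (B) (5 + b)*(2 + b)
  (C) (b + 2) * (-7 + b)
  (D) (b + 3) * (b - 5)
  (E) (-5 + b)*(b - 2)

We need to factor -3 * b - 10+b^2.
The factored form is (-5 + b) * (2 + b).
A) (-5 + b) * (2 + b)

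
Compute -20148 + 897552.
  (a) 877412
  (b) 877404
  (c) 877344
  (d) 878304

-20148 + 897552 = 877404
b) 877404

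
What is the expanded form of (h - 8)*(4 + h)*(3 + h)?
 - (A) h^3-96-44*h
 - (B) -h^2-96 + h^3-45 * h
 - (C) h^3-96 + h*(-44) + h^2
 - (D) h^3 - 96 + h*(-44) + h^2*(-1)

Expanding (h - 8)*(4 + h)*(3 + h):
= h^3 - 96 + h*(-44) + h^2*(-1)
D) h^3 - 96 + h*(-44) + h^2*(-1)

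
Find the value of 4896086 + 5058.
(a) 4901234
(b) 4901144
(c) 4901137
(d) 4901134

4896086 + 5058 = 4901144
b) 4901144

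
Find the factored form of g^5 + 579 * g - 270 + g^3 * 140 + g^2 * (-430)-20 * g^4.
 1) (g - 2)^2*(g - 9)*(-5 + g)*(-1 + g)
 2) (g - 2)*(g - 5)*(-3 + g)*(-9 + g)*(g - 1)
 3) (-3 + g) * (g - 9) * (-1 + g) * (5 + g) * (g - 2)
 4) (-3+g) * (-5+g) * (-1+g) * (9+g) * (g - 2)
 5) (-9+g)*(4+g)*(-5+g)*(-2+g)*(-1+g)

We need to factor g^5 + 579 * g - 270 + g^3 * 140 + g^2 * (-430)-20 * g^4.
The factored form is (g - 2)*(g - 5)*(-3 + g)*(-9 + g)*(g - 1).
2) (g - 2)*(g - 5)*(-3 + g)*(-9 + g)*(g - 1)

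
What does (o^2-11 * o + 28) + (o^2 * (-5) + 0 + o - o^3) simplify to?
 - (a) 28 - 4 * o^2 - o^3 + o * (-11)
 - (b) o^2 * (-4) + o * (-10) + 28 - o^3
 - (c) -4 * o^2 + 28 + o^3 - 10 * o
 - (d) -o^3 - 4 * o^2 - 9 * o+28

Adding the polynomials and combining like terms:
(o^2 - 11*o + 28) + (o^2*(-5) + 0 + o - o^3)
= o^2 * (-4) + o * (-10) + 28 - o^3
b) o^2 * (-4) + o * (-10) + 28 - o^3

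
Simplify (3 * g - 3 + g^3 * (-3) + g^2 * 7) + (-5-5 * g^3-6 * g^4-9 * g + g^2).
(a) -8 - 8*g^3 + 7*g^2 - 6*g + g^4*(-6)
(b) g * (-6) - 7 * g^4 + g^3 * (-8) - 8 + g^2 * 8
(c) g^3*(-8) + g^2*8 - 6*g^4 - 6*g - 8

Adding the polynomials and combining like terms:
(3*g - 3 + g^3*(-3) + g^2*7) + (-5 - 5*g^3 - 6*g^4 - 9*g + g^2)
= g^3*(-8) + g^2*8 - 6*g^4 - 6*g - 8
c) g^3*(-8) + g^2*8 - 6*g^4 - 6*g - 8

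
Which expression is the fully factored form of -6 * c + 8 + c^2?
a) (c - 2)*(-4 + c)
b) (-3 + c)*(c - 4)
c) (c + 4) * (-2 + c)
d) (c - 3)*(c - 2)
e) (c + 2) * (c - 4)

We need to factor -6 * c + 8 + c^2.
The factored form is (c - 2)*(-4 + c).
a) (c - 2)*(-4 + c)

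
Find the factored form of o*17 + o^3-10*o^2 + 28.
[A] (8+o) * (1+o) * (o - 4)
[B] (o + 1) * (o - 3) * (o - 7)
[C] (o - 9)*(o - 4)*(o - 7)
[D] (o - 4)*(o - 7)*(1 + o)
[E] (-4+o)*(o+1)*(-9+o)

We need to factor o*17 + o^3-10*o^2 + 28.
The factored form is (o - 4)*(o - 7)*(1 + o).
D) (o - 4)*(o - 7)*(1 + o)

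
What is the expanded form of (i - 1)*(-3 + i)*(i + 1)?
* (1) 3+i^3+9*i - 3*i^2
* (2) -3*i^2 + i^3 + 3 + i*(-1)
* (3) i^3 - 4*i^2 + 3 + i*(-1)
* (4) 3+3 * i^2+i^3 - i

Expanding (i - 1)*(-3 + i)*(i + 1):
= -3*i^2 + i^3 + 3 + i*(-1)
2) -3*i^2 + i^3 + 3 + i*(-1)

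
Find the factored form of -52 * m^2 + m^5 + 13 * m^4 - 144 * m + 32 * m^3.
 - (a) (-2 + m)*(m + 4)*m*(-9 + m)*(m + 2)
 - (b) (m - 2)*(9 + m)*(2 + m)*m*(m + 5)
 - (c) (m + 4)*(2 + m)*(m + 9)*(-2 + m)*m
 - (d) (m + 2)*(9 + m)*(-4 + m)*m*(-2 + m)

We need to factor -52 * m^2 + m^5 + 13 * m^4 - 144 * m + 32 * m^3.
The factored form is (m + 4)*(2 + m)*(m + 9)*(-2 + m)*m.
c) (m + 4)*(2 + m)*(m + 9)*(-2 + m)*m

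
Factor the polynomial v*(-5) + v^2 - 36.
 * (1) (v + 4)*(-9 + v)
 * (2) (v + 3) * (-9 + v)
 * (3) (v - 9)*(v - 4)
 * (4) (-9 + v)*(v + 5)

We need to factor v*(-5) + v^2 - 36.
The factored form is (v + 4)*(-9 + v).
1) (v + 4)*(-9 + v)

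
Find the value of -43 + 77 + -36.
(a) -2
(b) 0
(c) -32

First: -43 + 77 = 34
Then: 34 + -36 = -2
a) -2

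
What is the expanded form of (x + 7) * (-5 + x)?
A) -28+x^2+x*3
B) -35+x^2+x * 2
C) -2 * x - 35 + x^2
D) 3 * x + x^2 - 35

Expanding (x + 7) * (-5 + x):
= -35+x^2+x * 2
B) -35+x^2+x * 2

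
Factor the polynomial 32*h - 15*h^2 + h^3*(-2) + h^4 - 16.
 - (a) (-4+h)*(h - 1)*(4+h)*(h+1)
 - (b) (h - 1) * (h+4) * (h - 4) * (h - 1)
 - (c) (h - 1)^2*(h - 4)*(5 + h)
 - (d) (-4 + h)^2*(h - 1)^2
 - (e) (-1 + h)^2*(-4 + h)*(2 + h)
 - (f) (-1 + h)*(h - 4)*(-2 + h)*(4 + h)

We need to factor 32*h - 15*h^2 + h^3*(-2) + h^4 - 16.
The factored form is (h - 1) * (h+4) * (h - 4) * (h - 1).
b) (h - 1) * (h+4) * (h - 4) * (h - 1)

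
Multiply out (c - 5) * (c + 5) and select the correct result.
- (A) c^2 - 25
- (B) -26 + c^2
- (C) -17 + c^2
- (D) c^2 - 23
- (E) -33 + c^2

Expanding (c - 5) * (c + 5):
= c^2 - 25
A) c^2 - 25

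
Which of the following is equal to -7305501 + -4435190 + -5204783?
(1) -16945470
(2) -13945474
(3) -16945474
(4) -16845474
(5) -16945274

First: -7305501 + -4435190 = -11740691
Then: -11740691 + -5204783 = -16945474
3) -16945474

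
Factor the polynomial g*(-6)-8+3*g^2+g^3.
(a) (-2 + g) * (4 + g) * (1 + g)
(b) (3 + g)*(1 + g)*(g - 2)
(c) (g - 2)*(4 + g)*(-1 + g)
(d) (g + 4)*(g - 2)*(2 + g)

We need to factor g*(-6)-8+3*g^2+g^3.
The factored form is (-2 + g) * (4 + g) * (1 + g).
a) (-2 + g) * (4 + g) * (1 + g)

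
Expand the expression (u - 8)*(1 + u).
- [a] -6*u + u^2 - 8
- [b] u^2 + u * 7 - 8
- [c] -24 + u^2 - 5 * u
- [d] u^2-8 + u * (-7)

Expanding (u - 8)*(1 + u):
= u^2-8 + u * (-7)
d) u^2-8 + u * (-7)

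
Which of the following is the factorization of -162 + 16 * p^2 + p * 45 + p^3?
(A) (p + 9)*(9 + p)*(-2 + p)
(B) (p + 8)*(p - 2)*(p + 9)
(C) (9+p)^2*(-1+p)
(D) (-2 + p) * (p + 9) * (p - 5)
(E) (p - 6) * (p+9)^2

We need to factor -162 + 16 * p^2 + p * 45 + p^3.
The factored form is (p + 9)*(9 + p)*(-2 + p).
A) (p + 9)*(9 + p)*(-2 + p)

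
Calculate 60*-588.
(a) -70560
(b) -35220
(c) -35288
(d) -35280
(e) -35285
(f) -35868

60 * -588 = -35280
d) -35280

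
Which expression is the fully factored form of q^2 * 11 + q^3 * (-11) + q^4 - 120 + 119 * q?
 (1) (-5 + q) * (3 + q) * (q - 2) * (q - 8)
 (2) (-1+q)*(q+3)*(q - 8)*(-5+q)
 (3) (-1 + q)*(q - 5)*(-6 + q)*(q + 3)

We need to factor q^2 * 11 + q^3 * (-11) + q^4 - 120 + 119 * q.
The factored form is (-1+q)*(q+3)*(q - 8)*(-5+q).
2) (-1+q)*(q+3)*(q - 8)*(-5+q)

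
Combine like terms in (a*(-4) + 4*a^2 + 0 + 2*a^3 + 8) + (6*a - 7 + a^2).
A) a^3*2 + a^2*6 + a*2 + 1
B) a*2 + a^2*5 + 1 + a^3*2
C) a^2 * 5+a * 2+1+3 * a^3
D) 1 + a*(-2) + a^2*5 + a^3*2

Adding the polynomials and combining like terms:
(a*(-4) + 4*a^2 + 0 + 2*a^3 + 8) + (6*a - 7 + a^2)
= a*2 + a^2*5 + 1 + a^3*2
B) a*2 + a^2*5 + 1 + a^3*2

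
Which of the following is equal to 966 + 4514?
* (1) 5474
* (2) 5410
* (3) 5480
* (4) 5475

966 + 4514 = 5480
3) 5480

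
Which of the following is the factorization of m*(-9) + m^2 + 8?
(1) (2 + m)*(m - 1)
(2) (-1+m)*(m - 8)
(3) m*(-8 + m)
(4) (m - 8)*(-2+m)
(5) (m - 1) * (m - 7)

We need to factor m*(-9) + m^2 + 8.
The factored form is (-1+m)*(m - 8).
2) (-1+m)*(m - 8)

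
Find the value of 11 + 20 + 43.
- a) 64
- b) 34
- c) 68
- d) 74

First: 11 + 20 = 31
Then: 31 + 43 = 74
d) 74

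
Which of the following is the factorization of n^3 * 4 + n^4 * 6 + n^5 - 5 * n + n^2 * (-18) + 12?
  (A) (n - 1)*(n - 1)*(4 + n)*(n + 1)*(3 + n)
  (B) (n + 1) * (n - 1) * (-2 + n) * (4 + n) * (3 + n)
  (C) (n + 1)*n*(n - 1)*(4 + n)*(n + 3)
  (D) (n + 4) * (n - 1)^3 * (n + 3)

We need to factor n^3 * 4 + n^4 * 6 + n^5 - 5 * n + n^2 * (-18) + 12.
The factored form is (n - 1)*(n - 1)*(4 + n)*(n + 1)*(3 + n).
A) (n - 1)*(n - 1)*(4 + n)*(n + 1)*(3 + n)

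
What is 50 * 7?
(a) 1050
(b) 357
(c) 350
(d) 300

50 * 7 = 350
c) 350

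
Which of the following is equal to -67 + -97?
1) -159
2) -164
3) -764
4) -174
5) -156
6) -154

-67 + -97 = -164
2) -164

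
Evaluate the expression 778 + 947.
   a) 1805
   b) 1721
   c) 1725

778 + 947 = 1725
c) 1725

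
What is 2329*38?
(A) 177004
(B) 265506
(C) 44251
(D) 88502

2329 * 38 = 88502
D) 88502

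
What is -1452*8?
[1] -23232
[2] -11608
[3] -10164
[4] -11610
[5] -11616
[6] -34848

-1452 * 8 = -11616
5) -11616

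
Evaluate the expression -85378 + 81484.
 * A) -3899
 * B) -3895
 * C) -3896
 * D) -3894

-85378 + 81484 = -3894
D) -3894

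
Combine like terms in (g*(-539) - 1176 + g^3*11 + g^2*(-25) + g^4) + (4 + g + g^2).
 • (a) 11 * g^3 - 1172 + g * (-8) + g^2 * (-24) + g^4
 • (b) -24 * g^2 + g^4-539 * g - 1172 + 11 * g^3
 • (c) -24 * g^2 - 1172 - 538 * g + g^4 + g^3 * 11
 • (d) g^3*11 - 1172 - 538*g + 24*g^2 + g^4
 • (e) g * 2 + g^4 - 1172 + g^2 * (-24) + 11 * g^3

Adding the polynomials and combining like terms:
(g*(-539) - 1176 + g^3*11 + g^2*(-25) + g^4) + (4 + g + g^2)
= -24 * g^2 - 1172 - 538 * g + g^4 + g^3 * 11
c) -24 * g^2 - 1172 - 538 * g + g^4 + g^3 * 11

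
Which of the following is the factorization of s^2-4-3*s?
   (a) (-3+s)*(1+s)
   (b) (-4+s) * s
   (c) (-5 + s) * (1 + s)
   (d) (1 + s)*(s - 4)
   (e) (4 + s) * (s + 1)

We need to factor s^2-4-3*s.
The factored form is (1 + s)*(s - 4).
d) (1 + s)*(s - 4)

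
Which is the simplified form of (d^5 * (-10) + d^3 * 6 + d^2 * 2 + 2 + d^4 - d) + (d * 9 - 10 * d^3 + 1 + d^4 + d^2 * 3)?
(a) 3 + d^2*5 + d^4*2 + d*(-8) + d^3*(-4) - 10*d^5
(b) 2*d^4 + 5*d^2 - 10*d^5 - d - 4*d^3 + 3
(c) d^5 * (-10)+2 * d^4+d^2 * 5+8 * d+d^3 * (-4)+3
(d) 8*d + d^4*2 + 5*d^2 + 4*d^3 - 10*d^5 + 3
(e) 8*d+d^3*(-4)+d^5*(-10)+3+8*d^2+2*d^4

Adding the polynomials and combining like terms:
(d^5*(-10) + d^3*6 + d^2*2 + 2 + d^4 - d) + (d*9 - 10*d^3 + 1 + d^4 + d^2*3)
= d^5 * (-10)+2 * d^4+d^2 * 5+8 * d+d^3 * (-4)+3
c) d^5 * (-10)+2 * d^4+d^2 * 5+8 * d+d^3 * (-4)+3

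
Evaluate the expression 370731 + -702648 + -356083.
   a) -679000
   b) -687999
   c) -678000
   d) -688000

First: 370731 + -702648 = -331917
Then: -331917 + -356083 = -688000
d) -688000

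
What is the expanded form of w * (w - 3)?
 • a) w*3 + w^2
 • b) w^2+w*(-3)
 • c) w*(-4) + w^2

Expanding w * (w - 3):
= w^2+w*(-3)
b) w^2+w*(-3)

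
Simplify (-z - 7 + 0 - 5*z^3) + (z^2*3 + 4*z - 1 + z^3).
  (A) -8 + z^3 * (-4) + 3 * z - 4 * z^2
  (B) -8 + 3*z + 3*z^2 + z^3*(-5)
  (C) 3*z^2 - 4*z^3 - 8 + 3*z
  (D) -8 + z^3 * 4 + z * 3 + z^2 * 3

Adding the polynomials and combining like terms:
(-z - 7 + 0 - 5*z^3) + (z^2*3 + 4*z - 1 + z^3)
= 3*z^2 - 4*z^3 - 8 + 3*z
C) 3*z^2 - 4*z^3 - 8 + 3*z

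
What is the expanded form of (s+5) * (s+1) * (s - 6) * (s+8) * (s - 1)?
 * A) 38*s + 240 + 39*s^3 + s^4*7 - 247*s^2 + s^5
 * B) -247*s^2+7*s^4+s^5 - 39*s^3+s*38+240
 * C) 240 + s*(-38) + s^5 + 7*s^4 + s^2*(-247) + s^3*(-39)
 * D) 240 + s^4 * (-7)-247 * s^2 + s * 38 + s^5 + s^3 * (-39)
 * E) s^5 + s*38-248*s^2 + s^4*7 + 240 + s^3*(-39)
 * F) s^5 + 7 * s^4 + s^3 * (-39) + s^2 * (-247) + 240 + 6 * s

Expanding (s+5) * (s+1) * (s - 6) * (s+8) * (s - 1):
= -247*s^2+7*s^4+s^5 - 39*s^3+s*38+240
B) -247*s^2+7*s^4+s^5 - 39*s^3+s*38+240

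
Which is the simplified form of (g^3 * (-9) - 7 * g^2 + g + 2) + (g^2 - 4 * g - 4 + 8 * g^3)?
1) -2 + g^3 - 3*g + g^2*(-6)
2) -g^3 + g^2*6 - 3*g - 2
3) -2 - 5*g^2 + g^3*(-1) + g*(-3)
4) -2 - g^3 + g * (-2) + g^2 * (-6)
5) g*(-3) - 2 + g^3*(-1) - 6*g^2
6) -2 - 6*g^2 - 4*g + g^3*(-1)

Adding the polynomials and combining like terms:
(g^3*(-9) - 7*g^2 + g + 2) + (g^2 - 4*g - 4 + 8*g^3)
= g*(-3) - 2 + g^3*(-1) - 6*g^2
5) g*(-3) - 2 + g^3*(-1) - 6*g^2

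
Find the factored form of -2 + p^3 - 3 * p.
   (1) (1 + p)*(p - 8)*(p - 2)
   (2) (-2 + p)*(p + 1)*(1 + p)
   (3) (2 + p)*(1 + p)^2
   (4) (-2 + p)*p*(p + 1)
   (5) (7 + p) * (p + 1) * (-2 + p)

We need to factor -2 + p^3 - 3 * p.
The factored form is (-2 + p)*(p + 1)*(1 + p).
2) (-2 + p)*(p + 1)*(1 + p)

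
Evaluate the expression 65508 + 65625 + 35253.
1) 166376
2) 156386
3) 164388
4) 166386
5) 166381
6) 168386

First: 65508 + 65625 = 131133
Then: 131133 + 35253 = 166386
4) 166386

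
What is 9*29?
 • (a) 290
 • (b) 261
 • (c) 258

9 * 29 = 261
b) 261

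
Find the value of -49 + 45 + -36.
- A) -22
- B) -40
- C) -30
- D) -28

First: -49 + 45 = -4
Then: -4 + -36 = -40
B) -40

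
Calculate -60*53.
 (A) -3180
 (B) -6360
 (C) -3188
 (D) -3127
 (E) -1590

-60 * 53 = -3180
A) -3180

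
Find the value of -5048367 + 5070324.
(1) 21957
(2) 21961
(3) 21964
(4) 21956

-5048367 + 5070324 = 21957
1) 21957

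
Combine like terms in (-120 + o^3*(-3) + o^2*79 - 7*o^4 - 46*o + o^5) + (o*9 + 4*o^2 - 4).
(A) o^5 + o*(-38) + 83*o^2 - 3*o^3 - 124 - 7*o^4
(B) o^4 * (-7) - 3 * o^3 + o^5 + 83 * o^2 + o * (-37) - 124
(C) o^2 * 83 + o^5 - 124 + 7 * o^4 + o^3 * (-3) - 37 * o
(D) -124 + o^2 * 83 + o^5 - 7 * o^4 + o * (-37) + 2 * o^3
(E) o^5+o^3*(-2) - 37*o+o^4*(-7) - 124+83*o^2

Adding the polynomials and combining like terms:
(-120 + o^3*(-3) + o^2*79 - 7*o^4 - 46*o + o^5) + (o*9 + 4*o^2 - 4)
= o^4 * (-7) - 3 * o^3 + o^5 + 83 * o^2 + o * (-37) - 124
B) o^4 * (-7) - 3 * o^3 + o^5 + 83 * o^2 + o * (-37) - 124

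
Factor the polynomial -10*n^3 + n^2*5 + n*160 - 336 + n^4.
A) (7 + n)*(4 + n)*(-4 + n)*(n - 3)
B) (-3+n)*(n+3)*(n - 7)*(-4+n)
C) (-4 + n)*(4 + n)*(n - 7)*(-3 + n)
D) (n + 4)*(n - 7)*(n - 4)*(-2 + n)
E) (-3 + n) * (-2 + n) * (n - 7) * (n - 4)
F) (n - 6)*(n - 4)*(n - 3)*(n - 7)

We need to factor -10*n^3 + n^2*5 + n*160 - 336 + n^4.
The factored form is (-4 + n)*(4 + n)*(n - 7)*(-3 + n).
C) (-4 + n)*(4 + n)*(n - 7)*(-3 + n)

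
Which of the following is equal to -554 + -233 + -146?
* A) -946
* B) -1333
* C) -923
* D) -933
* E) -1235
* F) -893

First: -554 + -233 = -787
Then: -787 + -146 = -933
D) -933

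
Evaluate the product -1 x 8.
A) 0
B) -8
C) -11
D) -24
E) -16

-1 * 8 = -8
B) -8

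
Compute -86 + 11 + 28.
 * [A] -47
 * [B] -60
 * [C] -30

First: -86 + 11 = -75
Then: -75 + 28 = -47
A) -47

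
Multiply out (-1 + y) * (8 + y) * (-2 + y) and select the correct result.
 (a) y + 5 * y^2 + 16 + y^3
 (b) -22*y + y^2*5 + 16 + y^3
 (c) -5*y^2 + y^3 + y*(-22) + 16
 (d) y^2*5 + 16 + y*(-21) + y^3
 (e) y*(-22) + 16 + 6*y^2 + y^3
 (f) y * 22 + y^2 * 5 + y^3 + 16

Expanding (-1 + y) * (8 + y) * (-2 + y):
= -22*y + y^2*5 + 16 + y^3
b) -22*y + y^2*5 + 16 + y^3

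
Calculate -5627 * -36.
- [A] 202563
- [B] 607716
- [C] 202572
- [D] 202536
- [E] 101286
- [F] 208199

-5627 * -36 = 202572
C) 202572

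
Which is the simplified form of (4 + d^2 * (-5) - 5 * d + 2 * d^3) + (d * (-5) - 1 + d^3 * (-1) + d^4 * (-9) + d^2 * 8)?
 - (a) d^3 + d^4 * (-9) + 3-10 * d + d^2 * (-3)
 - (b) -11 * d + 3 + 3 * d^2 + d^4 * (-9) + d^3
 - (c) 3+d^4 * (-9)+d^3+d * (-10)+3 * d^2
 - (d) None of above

Adding the polynomials and combining like terms:
(4 + d^2*(-5) - 5*d + 2*d^3) + (d*(-5) - 1 + d^3*(-1) + d^4*(-9) + d^2*8)
= 3+d^4 * (-9)+d^3+d * (-10)+3 * d^2
c) 3+d^4 * (-9)+d^3+d * (-10)+3 * d^2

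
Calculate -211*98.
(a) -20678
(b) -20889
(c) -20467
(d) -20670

-211 * 98 = -20678
a) -20678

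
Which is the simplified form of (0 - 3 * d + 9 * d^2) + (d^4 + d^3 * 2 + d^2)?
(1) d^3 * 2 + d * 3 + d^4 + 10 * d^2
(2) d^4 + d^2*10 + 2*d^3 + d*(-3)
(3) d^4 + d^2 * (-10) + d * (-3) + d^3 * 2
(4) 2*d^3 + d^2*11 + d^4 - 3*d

Adding the polynomials and combining like terms:
(0 - 3*d + 9*d^2) + (d^4 + d^3*2 + d^2)
= d^4 + d^2*10 + 2*d^3 + d*(-3)
2) d^4 + d^2*10 + 2*d^3 + d*(-3)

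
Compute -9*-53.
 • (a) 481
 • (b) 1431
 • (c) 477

-9 * -53 = 477
c) 477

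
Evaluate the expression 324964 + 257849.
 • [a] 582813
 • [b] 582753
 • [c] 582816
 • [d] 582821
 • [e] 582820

324964 + 257849 = 582813
a) 582813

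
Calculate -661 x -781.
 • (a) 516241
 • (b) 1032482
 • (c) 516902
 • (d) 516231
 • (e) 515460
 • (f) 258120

-661 * -781 = 516241
a) 516241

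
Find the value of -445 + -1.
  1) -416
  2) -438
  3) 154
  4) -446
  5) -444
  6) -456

-445 + -1 = -446
4) -446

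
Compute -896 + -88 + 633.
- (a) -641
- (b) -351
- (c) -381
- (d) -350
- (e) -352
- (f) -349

First: -896 + -88 = -984
Then: -984 + 633 = -351
b) -351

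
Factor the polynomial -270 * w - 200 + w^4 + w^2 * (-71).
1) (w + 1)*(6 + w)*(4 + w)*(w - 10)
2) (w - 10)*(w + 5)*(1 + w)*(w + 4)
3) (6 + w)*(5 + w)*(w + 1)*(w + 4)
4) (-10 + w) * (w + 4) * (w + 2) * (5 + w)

We need to factor -270 * w - 200 + w^4 + w^2 * (-71).
The factored form is (w - 10)*(w + 5)*(1 + w)*(w + 4).
2) (w - 10)*(w + 5)*(1 + w)*(w + 4)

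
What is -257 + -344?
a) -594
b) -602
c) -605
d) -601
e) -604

-257 + -344 = -601
d) -601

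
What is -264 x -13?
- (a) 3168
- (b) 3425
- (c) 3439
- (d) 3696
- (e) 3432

-264 * -13 = 3432
e) 3432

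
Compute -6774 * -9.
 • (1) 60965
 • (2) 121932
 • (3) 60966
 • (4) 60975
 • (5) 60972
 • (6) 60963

-6774 * -9 = 60966
3) 60966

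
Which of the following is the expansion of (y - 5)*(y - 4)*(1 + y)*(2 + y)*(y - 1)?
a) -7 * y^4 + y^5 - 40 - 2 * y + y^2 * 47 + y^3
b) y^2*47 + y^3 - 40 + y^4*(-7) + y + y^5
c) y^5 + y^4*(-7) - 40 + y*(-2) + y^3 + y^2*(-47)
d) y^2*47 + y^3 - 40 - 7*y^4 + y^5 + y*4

Expanding (y - 5)*(y - 4)*(1 + y)*(2 + y)*(y - 1):
= -7 * y^4 + y^5 - 40 - 2 * y + y^2 * 47 + y^3
a) -7 * y^4 + y^5 - 40 - 2 * y + y^2 * 47 + y^3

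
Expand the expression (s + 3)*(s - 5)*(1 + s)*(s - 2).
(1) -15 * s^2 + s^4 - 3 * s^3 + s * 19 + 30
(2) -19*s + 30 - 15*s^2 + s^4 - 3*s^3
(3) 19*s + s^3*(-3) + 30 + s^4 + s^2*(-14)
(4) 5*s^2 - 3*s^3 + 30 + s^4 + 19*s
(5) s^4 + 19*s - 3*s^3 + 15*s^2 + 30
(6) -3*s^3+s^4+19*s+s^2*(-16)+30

Expanding (s + 3)*(s - 5)*(1 + s)*(s - 2):
= -15 * s^2 + s^4 - 3 * s^3 + s * 19 + 30
1) -15 * s^2 + s^4 - 3 * s^3 + s * 19 + 30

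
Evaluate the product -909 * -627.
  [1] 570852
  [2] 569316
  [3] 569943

-909 * -627 = 569943
3) 569943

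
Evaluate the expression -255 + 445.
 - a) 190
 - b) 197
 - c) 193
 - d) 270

-255 + 445 = 190
a) 190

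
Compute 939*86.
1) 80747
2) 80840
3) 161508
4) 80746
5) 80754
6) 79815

939 * 86 = 80754
5) 80754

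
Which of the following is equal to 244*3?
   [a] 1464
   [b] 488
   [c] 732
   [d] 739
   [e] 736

244 * 3 = 732
c) 732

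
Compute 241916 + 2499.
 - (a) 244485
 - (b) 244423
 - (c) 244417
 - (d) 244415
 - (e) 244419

241916 + 2499 = 244415
d) 244415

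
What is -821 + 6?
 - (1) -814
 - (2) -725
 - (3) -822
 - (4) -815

-821 + 6 = -815
4) -815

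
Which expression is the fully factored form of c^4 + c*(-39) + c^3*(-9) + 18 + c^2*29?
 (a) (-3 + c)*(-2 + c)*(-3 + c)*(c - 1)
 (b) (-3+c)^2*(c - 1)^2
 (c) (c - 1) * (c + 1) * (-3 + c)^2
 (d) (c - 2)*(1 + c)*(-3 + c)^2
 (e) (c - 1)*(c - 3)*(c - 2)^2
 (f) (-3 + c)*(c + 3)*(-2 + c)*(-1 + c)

We need to factor c^4 + c*(-39) + c^3*(-9) + 18 + c^2*29.
The factored form is (-3 + c)*(-2 + c)*(-3 + c)*(c - 1).
a) (-3 + c)*(-2 + c)*(-3 + c)*(c - 1)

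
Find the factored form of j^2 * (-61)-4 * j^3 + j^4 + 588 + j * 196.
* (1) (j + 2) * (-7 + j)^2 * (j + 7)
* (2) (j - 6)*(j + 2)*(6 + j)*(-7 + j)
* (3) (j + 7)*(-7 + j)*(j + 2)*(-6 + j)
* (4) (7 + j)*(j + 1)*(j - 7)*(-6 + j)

We need to factor j^2 * (-61)-4 * j^3 + j^4 + 588 + j * 196.
The factored form is (j + 7)*(-7 + j)*(j + 2)*(-6 + j).
3) (j + 7)*(-7 + j)*(j + 2)*(-6 + j)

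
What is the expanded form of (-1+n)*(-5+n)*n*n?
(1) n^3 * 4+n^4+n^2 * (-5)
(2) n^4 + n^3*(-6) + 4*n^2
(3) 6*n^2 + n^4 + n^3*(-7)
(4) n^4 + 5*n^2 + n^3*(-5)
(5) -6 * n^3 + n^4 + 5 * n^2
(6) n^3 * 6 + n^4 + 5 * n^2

Expanding (-1+n)*(-5+n)*n*n:
= -6 * n^3 + n^4 + 5 * n^2
5) -6 * n^3 + n^4 + 5 * n^2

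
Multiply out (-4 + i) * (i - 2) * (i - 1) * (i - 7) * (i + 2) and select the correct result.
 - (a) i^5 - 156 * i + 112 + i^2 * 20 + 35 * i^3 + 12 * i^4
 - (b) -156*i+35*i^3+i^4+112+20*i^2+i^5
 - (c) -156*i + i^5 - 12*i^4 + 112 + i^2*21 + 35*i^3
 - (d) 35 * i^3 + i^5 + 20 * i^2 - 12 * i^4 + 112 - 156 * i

Expanding (-4 + i) * (i - 2) * (i - 1) * (i - 7) * (i + 2):
= 35 * i^3 + i^5 + 20 * i^2 - 12 * i^4 + 112 - 156 * i
d) 35 * i^3 + i^5 + 20 * i^2 - 12 * i^4 + 112 - 156 * i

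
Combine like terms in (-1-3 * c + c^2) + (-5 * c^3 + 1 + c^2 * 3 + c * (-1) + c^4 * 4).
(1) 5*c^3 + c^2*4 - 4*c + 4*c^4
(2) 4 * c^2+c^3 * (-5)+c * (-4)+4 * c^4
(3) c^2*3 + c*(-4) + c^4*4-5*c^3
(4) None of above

Adding the polynomials and combining like terms:
(-1 - 3*c + c^2) + (-5*c^3 + 1 + c^2*3 + c*(-1) + c^4*4)
= 4 * c^2+c^3 * (-5)+c * (-4)+4 * c^4
2) 4 * c^2+c^3 * (-5)+c * (-4)+4 * c^4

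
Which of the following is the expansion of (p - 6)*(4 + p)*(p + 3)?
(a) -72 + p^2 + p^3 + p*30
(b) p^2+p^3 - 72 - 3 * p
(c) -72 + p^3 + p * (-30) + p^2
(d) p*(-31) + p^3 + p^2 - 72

Expanding (p - 6)*(4 + p)*(p + 3):
= -72 + p^3 + p * (-30) + p^2
c) -72 + p^3 + p * (-30) + p^2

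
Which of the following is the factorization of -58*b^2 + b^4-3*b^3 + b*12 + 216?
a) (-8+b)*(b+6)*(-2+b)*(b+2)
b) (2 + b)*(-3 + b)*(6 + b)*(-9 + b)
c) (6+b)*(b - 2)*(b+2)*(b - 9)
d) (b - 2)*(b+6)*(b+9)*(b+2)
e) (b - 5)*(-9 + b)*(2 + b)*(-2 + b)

We need to factor -58*b^2 + b^4-3*b^3 + b*12 + 216.
The factored form is (6+b)*(b - 2)*(b+2)*(b - 9).
c) (6+b)*(b - 2)*(b+2)*(b - 9)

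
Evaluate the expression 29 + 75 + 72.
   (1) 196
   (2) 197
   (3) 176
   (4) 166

First: 29 + 75 = 104
Then: 104 + 72 = 176
3) 176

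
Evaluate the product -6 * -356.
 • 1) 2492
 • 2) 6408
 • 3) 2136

-6 * -356 = 2136
3) 2136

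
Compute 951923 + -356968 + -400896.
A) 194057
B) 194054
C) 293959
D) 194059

First: 951923 + -356968 = 594955
Then: 594955 + -400896 = 194059
D) 194059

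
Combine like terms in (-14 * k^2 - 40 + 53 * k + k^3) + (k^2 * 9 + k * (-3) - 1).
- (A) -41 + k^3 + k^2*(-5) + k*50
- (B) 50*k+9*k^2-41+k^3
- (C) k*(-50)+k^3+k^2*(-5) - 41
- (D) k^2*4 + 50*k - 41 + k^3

Adding the polynomials and combining like terms:
(-14*k^2 - 40 + 53*k + k^3) + (k^2*9 + k*(-3) - 1)
= -41 + k^3 + k^2*(-5) + k*50
A) -41 + k^3 + k^2*(-5) + k*50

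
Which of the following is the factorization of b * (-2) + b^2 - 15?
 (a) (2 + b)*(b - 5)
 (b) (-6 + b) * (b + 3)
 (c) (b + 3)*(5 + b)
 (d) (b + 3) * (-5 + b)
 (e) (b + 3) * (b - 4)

We need to factor b * (-2) + b^2 - 15.
The factored form is (b + 3) * (-5 + b).
d) (b + 3) * (-5 + b)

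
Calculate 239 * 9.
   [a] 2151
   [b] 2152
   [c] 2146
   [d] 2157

239 * 9 = 2151
a) 2151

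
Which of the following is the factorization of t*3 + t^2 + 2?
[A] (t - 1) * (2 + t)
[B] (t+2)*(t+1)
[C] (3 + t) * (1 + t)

We need to factor t*3 + t^2 + 2.
The factored form is (t+2)*(t+1).
B) (t+2)*(t+1)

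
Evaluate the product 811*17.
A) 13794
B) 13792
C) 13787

811 * 17 = 13787
C) 13787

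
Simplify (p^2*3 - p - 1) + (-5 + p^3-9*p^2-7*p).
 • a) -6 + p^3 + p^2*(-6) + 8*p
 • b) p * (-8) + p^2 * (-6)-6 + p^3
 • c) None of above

Adding the polynomials and combining like terms:
(p^2*3 - p - 1) + (-5 + p^3 - 9*p^2 - 7*p)
= p * (-8) + p^2 * (-6)-6 + p^3
b) p * (-8) + p^2 * (-6)-6 + p^3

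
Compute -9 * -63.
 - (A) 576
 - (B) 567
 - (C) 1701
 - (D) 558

-9 * -63 = 567
B) 567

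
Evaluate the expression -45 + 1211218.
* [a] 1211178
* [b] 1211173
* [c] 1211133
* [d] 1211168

-45 + 1211218 = 1211173
b) 1211173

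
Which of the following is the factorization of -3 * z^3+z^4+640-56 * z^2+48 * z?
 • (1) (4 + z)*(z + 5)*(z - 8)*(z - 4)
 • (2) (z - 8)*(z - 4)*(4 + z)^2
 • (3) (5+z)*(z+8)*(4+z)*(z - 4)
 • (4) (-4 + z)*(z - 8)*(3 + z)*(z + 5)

We need to factor -3 * z^3+z^4+640-56 * z^2+48 * z.
The factored form is (4 + z)*(z + 5)*(z - 8)*(z - 4).
1) (4 + z)*(z + 5)*(z - 8)*(z - 4)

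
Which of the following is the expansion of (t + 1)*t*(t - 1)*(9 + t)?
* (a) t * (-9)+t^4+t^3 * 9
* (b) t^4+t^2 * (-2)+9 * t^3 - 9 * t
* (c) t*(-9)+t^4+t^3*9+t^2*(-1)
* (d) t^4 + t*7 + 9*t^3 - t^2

Expanding (t + 1)*t*(t - 1)*(9 + t):
= t*(-9)+t^4+t^3*9+t^2*(-1)
c) t*(-9)+t^4+t^3*9+t^2*(-1)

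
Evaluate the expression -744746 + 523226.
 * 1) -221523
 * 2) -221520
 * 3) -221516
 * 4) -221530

-744746 + 523226 = -221520
2) -221520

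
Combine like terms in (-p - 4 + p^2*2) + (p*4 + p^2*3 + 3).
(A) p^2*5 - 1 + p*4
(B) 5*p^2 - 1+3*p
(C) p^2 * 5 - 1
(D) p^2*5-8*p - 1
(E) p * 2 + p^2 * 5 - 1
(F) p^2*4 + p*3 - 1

Adding the polynomials and combining like terms:
(-p - 4 + p^2*2) + (p*4 + p^2*3 + 3)
= 5*p^2 - 1+3*p
B) 5*p^2 - 1+3*p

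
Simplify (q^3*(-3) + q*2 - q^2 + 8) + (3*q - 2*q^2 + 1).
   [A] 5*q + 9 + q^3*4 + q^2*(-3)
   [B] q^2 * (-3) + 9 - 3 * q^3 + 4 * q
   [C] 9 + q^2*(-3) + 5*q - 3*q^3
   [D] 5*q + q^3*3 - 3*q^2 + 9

Adding the polynomials and combining like terms:
(q^3*(-3) + q*2 - q^2 + 8) + (3*q - 2*q^2 + 1)
= 9 + q^2*(-3) + 5*q - 3*q^3
C) 9 + q^2*(-3) + 5*q - 3*q^3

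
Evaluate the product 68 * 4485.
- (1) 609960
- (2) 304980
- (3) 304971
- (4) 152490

68 * 4485 = 304980
2) 304980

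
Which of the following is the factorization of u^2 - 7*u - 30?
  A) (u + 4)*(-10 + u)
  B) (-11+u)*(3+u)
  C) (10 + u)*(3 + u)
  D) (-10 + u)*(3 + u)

We need to factor u^2 - 7*u - 30.
The factored form is (-10 + u)*(3 + u).
D) (-10 + u)*(3 + u)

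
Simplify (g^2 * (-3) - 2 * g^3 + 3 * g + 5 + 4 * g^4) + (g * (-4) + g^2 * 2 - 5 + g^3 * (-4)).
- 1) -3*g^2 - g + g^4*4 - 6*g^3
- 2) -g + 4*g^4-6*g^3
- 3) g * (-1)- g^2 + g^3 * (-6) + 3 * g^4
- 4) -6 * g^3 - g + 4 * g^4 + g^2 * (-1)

Adding the polynomials and combining like terms:
(g^2*(-3) - 2*g^3 + 3*g + 5 + 4*g^4) + (g*(-4) + g^2*2 - 5 + g^3*(-4))
= -6 * g^3 - g + 4 * g^4 + g^2 * (-1)
4) -6 * g^3 - g + 4 * g^4 + g^2 * (-1)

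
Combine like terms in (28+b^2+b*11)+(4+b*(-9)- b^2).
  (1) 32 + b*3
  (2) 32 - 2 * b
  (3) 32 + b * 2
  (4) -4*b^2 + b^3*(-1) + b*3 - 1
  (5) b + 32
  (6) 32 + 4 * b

Adding the polynomials and combining like terms:
(28 + b^2 + b*11) + (4 + b*(-9) - b^2)
= 32 + b * 2
3) 32 + b * 2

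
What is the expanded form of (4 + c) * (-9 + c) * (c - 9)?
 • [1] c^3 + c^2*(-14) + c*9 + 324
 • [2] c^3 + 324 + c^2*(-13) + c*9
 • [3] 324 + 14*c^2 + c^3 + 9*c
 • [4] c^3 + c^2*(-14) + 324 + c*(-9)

Expanding (4 + c) * (-9 + c) * (c - 9):
= c^3 + c^2*(-14) + c*9 + 324
1) c^3 + c^2*(-14) + c*9 + 324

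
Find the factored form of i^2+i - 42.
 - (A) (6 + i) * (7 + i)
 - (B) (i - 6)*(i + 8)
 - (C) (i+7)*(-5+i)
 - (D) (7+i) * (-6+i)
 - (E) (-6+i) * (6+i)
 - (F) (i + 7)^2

We need to factor i^2+i - 42.
The factored form is (7+i) * (-6+i).
D) (7+i) * (-6+i)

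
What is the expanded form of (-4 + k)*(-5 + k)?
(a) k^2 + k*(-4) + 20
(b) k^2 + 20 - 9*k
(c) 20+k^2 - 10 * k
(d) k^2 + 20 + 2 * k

Expanding (-4 + k)*(-5 + k):
= k^2 + 20 - 9*k
b) k^2 + 20 - 9*k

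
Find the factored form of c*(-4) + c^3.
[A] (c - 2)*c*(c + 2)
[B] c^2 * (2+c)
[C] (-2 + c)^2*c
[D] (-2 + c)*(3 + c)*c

We need to factor c*(-4) + c^3.
The factored form is (c - 2)*c*(c + 2).
A) (c - 2)*c*(c + 2)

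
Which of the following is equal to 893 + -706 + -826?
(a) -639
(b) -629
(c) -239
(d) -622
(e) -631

First: 893 + -706 = 187
Then: 187 + -826 = -639
a) -639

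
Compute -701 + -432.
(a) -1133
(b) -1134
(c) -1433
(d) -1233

-701 + -432 = -1133
a) -1133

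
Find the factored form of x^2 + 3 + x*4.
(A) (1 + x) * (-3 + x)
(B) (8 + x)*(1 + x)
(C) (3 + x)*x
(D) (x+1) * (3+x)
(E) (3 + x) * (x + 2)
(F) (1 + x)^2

We need to factor x^2 + 3 + x*4.
The factored form is (x+1) * (3+x).
D) (x+1) * (3+x)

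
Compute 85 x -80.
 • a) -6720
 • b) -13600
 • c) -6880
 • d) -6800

85 * -80 = -6800
d) -6800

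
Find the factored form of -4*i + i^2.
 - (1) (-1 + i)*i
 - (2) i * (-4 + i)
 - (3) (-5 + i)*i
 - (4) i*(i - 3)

We need to factor -4*i + i^2.
The factored form is i * (-4 + i).
2) i * (-4 + i)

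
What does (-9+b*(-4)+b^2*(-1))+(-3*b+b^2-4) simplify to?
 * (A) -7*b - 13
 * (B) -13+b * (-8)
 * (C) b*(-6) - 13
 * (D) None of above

Adding the polynomials and combining like terms:
(-9 + b*(-4) + b^2*(-1)) + (-3*b + b^2 - 4)
= -7*b - 13
A) -7*b - 13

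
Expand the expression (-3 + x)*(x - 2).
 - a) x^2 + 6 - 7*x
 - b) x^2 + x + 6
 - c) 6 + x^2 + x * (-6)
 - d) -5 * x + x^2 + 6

Expanding (-3 + x)*(x - 2):
= -5 * x + x^2 + 6
d) -5 * x + x^2 + 6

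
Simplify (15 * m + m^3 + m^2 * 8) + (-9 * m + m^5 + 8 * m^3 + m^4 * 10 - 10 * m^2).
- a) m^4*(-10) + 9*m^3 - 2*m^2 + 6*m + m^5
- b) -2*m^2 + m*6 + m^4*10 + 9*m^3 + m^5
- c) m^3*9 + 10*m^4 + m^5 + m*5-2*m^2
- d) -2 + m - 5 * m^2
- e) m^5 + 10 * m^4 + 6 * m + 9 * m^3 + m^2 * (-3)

Adding the polynomials and combining like terms:
(15*m + m^3 + m^2*8) + (-9*m + m^5 + 8*m^3 + m^4*10 - 10*m^2)
= -2*m^2 + m*6 + m^4*10 + 9*m^3 + m^5
b) -2*m^2 + m*6 + m^4*10 + 9*m^3 + m^5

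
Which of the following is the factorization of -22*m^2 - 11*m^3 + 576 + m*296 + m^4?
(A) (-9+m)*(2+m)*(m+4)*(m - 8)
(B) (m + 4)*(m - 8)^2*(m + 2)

We need to factor -22*m^2 - 11*m^3 + 576 + m*296 + m^4.
The factored form is (-9+m)*(2+m)*(m+4)*(m - 8).
A) (-9+m)*(2+m)*(m+4)*(m - 8)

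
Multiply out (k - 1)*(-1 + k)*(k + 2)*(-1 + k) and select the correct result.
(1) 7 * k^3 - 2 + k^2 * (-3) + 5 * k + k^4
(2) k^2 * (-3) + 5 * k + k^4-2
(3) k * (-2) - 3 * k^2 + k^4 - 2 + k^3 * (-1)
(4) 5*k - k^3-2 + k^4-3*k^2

Expanding (k - 1)*(-1 + k)*(k + 2)*(-1 + k):
= 5*k - k^3-2 + k^4-3*k^2
4) 5*k - k^3-2 + k^4-3*k^2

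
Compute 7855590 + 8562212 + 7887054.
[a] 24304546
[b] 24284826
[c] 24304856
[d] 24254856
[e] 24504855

First: 7855590 + 8562212 = 16417802
Then: 16417802 + 7887054 = 24304856
c) 24304856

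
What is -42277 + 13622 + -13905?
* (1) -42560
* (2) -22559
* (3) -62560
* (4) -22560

First: -42277 + 13622 = -28655
Then: -28655 + -13905 = -42560
1) -42560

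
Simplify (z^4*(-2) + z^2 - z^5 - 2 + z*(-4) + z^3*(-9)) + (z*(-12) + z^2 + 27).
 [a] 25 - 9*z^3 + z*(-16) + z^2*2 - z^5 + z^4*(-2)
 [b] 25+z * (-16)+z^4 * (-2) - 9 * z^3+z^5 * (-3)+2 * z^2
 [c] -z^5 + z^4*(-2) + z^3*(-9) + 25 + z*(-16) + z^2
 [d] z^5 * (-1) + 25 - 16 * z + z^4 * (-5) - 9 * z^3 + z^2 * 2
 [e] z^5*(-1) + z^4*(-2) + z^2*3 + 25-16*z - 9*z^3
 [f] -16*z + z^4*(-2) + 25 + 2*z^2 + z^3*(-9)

Adding the polynomials and combining like terms:
(z^4*(-2) + z^2 - z^5 - 2 + z*(-4) + z^3*(-9)) + (z*(-12) + z^2 + 27)
= 25 - 9*z^3 + z*(-16) + z^2*2 - z^5 + z^4*(-2)
a) 25 - 9*z^3 + z*(-16) + z^2*2 - z^5 + z^4*(-2)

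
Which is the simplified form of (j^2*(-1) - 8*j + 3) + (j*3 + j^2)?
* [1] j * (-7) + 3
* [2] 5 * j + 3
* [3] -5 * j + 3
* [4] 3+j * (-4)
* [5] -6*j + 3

Adding the polynomials and combining like terms:
(j^2*(-1) - 8*j + 3) + (j*3 + j^2)
= -5 * j + 3
3) -5 * j + 3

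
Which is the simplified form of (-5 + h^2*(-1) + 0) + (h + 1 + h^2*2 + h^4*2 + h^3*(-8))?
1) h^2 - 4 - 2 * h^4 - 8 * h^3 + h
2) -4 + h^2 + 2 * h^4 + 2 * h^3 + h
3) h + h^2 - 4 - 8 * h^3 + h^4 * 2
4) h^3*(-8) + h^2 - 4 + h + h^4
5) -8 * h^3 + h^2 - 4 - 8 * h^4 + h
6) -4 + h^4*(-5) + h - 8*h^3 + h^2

Adding the polynomials and combining like terms:
(-5 + h^2*(-1) + 0) + (h + 1 + h^2*2 + h^4*2 + h^3*(-8))
= h + h^2 - 4 - 8 * h^3 + h^4 * 2
3) h + h^2 - 4 - 8 * h^3 + h^4 * 2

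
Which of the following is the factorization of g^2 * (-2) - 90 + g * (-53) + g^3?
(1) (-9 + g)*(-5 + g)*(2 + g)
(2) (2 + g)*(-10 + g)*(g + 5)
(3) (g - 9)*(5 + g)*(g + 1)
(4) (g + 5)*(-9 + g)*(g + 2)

We need to factor g^2 * (-2) - 90 + g * (-53) + g^3.
The factored form is (g + 5)*(-9 + g)*(g + 2).
4) (g + 5)*(-9 + g)*(g + 2)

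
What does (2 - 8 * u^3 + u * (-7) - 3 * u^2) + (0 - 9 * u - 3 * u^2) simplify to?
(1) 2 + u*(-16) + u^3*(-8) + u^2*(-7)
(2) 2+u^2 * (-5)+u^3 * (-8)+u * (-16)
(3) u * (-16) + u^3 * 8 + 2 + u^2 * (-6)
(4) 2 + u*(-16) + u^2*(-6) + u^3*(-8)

Adding the polynomials and combining like terms:
(2 - 8*u^3 + u*(-7) - 3*u^2) + (0 - 9*u - 3*u^2)
= 2 + u*(-16) + u^2*(-6) + u^3*(-8)
4) 2 + u*(-16) + u^2*(-6) + u^3*(-8)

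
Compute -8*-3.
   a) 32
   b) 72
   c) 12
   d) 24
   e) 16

-8 * -3 = 24
d) 24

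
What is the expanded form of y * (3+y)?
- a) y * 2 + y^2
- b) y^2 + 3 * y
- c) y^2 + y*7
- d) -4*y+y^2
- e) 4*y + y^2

Expanding y * (3+y):
= y^2 + 3 * y
b) y^2 + 3 * y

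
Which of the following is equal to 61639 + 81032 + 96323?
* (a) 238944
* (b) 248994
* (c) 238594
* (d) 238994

First: 61639 + 81032 = 142671
Then: 142671 + 96323 = 238994
d) 238994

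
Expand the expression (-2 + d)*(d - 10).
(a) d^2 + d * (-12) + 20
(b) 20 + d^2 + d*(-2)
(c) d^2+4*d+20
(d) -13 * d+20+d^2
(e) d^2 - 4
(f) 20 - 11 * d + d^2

Expanding (-2 + d)*(d - 10):
= d^2 + d * (-12) + 20
a) d^2 + d * (-12) + 20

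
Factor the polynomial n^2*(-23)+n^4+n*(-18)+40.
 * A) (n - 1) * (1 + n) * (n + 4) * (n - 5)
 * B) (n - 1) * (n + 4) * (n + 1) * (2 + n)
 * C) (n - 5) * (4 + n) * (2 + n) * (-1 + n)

We need to factor n^2*(-23)+n^4+n*(-18)+40.
The factored form is (n - 5) * (4 + n) * (2 + n) * (-1 + n).
C) (n - 5) * (4 + n) * (2 + n) * (-1 + n)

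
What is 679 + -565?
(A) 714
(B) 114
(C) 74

679 + -565 = 114
B) 114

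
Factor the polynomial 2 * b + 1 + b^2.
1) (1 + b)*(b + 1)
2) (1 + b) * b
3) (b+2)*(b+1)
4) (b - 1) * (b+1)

We need to factor 2 * b + 1 + b^2.
The factored form is (1 + b)*(b + 1).
1) (1 + b)*(b + 1)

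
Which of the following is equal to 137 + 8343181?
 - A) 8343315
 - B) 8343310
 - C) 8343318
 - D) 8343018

137 + 8343181 = 8343318
C) 8343318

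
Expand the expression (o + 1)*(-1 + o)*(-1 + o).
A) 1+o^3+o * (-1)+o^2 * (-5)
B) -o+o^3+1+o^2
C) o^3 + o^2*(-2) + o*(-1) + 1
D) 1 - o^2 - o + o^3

Expanding (o + 1)*(-1 + o)*(-1 + o):
= 1 - o^2 - o + o^3
D) 1 - o^2 - o + o^3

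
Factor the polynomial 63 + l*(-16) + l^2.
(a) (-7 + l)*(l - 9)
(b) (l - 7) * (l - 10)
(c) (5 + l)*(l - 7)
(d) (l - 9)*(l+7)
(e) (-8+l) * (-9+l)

We need to factor 63 + l*(-16) + l^2.
The factored form is (-7 + l)*(l - 9).
a) (-7 + l)*(l - 9)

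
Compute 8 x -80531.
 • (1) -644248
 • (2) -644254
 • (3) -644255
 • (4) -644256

8 * -80531 = -644248
1) -644248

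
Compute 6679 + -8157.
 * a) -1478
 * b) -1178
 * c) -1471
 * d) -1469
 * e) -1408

6679 + -8157 = -1478
a) -1478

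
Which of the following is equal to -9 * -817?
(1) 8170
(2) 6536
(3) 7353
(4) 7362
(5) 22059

-9 * -817 = 7353
3) 7353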